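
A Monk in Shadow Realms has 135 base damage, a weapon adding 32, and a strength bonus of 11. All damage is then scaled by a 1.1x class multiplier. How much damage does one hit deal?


Sum base + weapon + str = 135 + 32 + 11 = 178
Multiply by 1.1:
178 * 1.1 = 195.8

195.8 damage


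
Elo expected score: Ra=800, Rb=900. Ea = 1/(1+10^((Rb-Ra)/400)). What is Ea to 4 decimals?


Elo expected score: Ea = 1/(1 + 10^((Rb-Ra)/400))
Rb - Ra = 900 - 800 = 100
(Rb-Ra)/400 = 100/400 = 0.25
10^0.25 = 1.778279
Ea = 1/(1 + 1.778279) = 1/2.778279 = 0.3599

0.3599


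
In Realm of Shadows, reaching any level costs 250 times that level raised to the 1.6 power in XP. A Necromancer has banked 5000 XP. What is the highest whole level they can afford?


XP = 250 * level^1.6, so level = (XP / 250)^(1/1.6)
= (5000 / 250)^(1/1.6)
= 20.0^0.625
= 6.5034
Floor: level = 6

level 6


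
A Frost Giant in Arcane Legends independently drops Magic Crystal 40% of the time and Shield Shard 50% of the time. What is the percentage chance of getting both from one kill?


For independent events, P(both) = P(A) * P(B)
= 40% * 50%
= 2000 / 100 %
= 20.0%

20.0%


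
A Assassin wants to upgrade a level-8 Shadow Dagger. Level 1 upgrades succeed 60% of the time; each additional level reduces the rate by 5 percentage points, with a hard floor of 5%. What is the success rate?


raw_rate = 60 - 5 * (8 - 1)
= 60 - 5 * 7
= 60 - 35
= 25
Apply floor: max(25, 5) = 25%

25%


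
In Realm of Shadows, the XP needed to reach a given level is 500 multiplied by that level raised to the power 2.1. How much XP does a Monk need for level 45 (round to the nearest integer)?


XP = 500 * level^2.1
Substitute level = 45:
XP = 500 * 45^2.1
= 500 * 2963.0998
= 1481550

1481550 XP


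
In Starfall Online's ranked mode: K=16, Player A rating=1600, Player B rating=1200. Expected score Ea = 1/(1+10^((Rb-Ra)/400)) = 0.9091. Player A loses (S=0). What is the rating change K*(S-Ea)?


Elo update: delta = K * (S - Ea), where S = 0 (loses)
S - Ea = 0 - 0.9091 = -0.9091
Rating change = 16 * -0.9091
= -14.55

-14.55 rating points


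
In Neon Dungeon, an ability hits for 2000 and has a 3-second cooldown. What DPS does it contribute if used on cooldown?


DPS = damage / cooldown
= 2000 / 3
= 666.67

666.67 DPS


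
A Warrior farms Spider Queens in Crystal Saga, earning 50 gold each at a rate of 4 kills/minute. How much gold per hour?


Gold per minute = 50 * 4 = 200
Gold per hour = 200 * 60 = 12000

12000 gold/hour


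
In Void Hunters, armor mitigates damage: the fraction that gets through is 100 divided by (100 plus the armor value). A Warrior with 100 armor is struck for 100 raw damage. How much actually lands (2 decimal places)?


actual = 100 * 100 / (100 + 100)
= 100 * 100 / 200
= 10000 / 200
= 50.00

50.00 damage


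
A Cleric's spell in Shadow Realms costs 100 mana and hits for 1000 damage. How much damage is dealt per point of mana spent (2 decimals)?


Efficiency = damage / mana
= 1000 / 100
= 10.00

10.00 dmg/mana


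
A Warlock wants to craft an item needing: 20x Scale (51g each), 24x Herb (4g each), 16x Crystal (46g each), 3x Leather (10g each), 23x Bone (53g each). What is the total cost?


Cost breakdown:
  Scale: 20 * 51 = 1020
  Herb: 24 * 4 = 96
  Crystal: 16 * 46 = 736
  Leather: 3 * 10 = 30
  Bone: 23 * 53 = 1219
Total = 1020 + 96 + 736 + 30 + 1219 = 3101

3101 gold


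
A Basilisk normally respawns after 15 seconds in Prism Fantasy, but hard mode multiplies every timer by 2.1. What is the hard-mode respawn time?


Respawn time = base * multiplier
= 15 * 2.1
= 31.5 seconds

31.5 seconds


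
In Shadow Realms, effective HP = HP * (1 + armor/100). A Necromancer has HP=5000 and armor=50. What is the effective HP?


EHP = 5000 * (1 + 50/100)
= 5000 * (1 + 0.5)
= 5000 * 1.5
= 7500.0

7500.0 EHP


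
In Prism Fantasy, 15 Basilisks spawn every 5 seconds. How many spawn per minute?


Spawns per minute = count * (60 / interval)
= 15 * (60 / 5)
= 15 * 12.0
= 180.0

180.0 per minute


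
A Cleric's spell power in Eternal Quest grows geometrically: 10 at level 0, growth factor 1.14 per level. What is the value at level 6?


value = base * growth^level
= 10 * 1.14^6
= 10 * 2.194973
= 21.95

21.95 spell power


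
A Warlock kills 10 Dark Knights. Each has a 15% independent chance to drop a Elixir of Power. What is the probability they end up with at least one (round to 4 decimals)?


P(at least one) = 1 - P(none) = 1 - (1-p)^n
p = 15/100 = 0.15
1 - p = 0.85
(1 - p)^10 = 0.85^10 = 0.196874
P(at least one) = 1 - 0.196874 = 0.8031

0.8031


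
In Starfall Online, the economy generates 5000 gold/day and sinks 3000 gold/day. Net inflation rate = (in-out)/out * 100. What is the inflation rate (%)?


Net gold = 5000 - 3000 = 2000
Inflation rate = net / sunk * 100 = 2000 / 3000 * 100
= 0.666667 * 100
= 66.67%

66.67%


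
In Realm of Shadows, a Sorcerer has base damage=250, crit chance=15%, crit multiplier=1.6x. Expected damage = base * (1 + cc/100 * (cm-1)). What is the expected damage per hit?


E[dmg] = base * (1 + crit_chance * (crit_mult - 1))
cc as decimal = 15/100 = 0.15
cm - 1 = 1.6 - 1 = 0.6
Bonus factor = 0.15 * 0.6 = 0.09
Total multiplier = 1 + 0.09 = 1.09
Expected damage = 250 * 1.09 = 272.50

272.50 damage


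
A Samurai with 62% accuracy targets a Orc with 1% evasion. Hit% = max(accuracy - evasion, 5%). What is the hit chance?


accuracy - evasion = 62 - 1 = 61
Apply floor: max(61, 5) = 61
Hit chance = 61%

61%


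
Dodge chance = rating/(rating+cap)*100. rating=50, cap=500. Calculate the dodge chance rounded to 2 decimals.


dodge% = 50 / (50 + 500) * 100
= 50 / 550 * 100
= 0.090909 * 100
= 9.09%

9.09%


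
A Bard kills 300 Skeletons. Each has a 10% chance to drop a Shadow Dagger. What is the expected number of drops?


Expected drops = kills * (drop_rate / 100)
= 300 * (10 / 100)
= 300 * 0.1
= 30.0

30.0 drops


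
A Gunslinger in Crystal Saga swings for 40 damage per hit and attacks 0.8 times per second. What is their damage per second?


DPS = damage * attack_speed
= 40 * 0.8
= 32.0

32.0 DPS


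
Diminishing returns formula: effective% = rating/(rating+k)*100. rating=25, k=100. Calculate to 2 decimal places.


effective% = rating / (rating + k) * 100
= 25 / (25 + 100) * 100
= 25 / 125 * 100
= 0.2 * 100
= 20.00%

20.00%


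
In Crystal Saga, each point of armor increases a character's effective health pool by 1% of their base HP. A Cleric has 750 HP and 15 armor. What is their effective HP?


EHP = 750 * (1 + 15/100)
= 750 * (1 + 0.15)
= 750 * 1.15
= 862.5

862.5 EHP


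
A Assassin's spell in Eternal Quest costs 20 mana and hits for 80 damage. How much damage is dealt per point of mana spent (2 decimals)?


Efficiency = damage / mana
= 80 / 20
= 4.00

4.00 dmg/mana


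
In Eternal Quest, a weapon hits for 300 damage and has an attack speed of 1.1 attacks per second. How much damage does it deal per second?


DPS = damage * attack_speed
= 300 * 1.1
= 330.0

330.0 DPS


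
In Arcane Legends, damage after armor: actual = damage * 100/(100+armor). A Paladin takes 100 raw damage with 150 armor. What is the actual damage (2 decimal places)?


actual = 100 * 100 / (100 + 150)
= 100 * 100 / 250
= 10000 / 250
= 40.00

40.00 damage


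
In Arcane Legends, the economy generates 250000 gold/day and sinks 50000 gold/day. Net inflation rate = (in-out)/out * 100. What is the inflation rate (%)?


Net gold = 250000 - 50000 = 200000
Inflation rate = net / sunk * 100 = 200000 / 50000 * 100
= 4.0 * 100
= 400.00%

400.00%


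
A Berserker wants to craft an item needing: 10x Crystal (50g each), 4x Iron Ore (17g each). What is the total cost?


Cost breakdown:
  Crystal: 10 * 50 = 500
  Iron Ore: 4 * 17 = 68
Total = 500 + 68 = 568

568 gold


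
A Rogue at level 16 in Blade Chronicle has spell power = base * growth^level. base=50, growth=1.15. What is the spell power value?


value = base * growth^level
= 50 * 1.15^16
= 50 * 9.357621
= 467.88

467.88 spell power


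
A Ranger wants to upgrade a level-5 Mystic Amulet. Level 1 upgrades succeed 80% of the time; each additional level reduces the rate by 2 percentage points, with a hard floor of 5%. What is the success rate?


raw_rate = 80 - 2 * (5 - 1)
= 80 - 2 * 4
= 80 - 8
= 72
Apply floor: max(72, 5) = 72%

72%


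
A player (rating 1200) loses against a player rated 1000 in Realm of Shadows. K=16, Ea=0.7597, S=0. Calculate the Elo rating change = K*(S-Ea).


Elo update: delta = K * (S - Ea), where S = 0 (loses)
S - Ea = 0 - 0.7597 = -0.7597
Rating change = 16 * -0.7597
= -12.16

-12.16 rating points


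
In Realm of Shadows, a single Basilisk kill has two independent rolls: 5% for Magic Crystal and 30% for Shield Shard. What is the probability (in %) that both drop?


For independent events, P(both) = P(A) * P(B)
= 5% * 30%
= 150 / 100 %
= 1.5%

1.5%


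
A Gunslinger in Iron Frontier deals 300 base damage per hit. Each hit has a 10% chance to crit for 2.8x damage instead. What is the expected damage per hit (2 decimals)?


E[dmg] = base * (1 + crit_chance * (crit_mult - 1))
cc as decimal = 10/100 = 0.1
cm - 1 = 2.8 - 1 = 1.8
Bonus factor = 0.1 * 1.8 = 0.18
Total multiplier = 1 + 0.18 = 1.18
Expected damage = 300 * 1.18 = 354.00

354.00 damage


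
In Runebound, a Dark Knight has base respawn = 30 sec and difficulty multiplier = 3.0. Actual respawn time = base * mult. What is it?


Respawn time = base * multiplier
= 30 * 3.0
= 90.0 seconds

90.0 seconds


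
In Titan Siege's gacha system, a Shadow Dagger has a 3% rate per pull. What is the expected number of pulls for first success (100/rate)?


Expected pulls for a geometric distribution = 1/p = 100 / rate%
= 100 / 3
= 33.33

33.33 pulls


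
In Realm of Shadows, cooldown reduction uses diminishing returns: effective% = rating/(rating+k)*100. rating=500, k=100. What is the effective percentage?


effective% = rating / (rating + k) * 100
= 500 / (500 + 100) * 100
= 500 / 600 * 100
= 0.833333 * 100
= 83.33%

83.33%


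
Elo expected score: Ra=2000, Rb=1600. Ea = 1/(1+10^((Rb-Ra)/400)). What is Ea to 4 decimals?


Elo expected score: Ea = 1/(1 + 10^((Rb-Ra)/400))
Rb - Ra = 1600 - 2000 = -400
(Rb-Ra)/400 = -400/400 = -1.0
10^-1.0 = 0.1
Ea = 1/(1 + 0.1) = 1/1.1 = 0.9091

0.9091


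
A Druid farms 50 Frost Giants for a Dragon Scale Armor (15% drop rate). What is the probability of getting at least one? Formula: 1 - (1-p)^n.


P(at least one) = 1 - P(none) = 1 - (1-p)^n
p = 15/100 = 0.15
1 - p = 0.85
(1 - p)^50 = 0.85^50 = 0.000296
P(at least one) = 1 - 0.000296 = 0.9997

0.9997


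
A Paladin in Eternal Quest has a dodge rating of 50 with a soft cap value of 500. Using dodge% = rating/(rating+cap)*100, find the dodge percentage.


dodge% = 50 / (50 + 500) * 100
= 50 / 550 * 100
= 0.090909 * 100
= 9.09%

9.09%


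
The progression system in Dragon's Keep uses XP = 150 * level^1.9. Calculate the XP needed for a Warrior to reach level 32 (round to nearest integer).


XP = 150 * level^1.9
Substitute level = 32:
XP = 150 * 32^1.9
= 150 * 724.0773
= 108612

108612 XP


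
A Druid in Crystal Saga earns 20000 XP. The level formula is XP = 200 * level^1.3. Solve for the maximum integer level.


XP = 200 * level^1.3, so level = (XP / 200)^(1/1.3)
= (20000 / 200)^(1/1.3)
= 100.0^0.7692
= 34.5511
Floor: level = 34

level 34


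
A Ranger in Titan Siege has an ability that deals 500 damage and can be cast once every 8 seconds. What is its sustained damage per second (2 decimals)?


DPS = damage / cooldown
= 500 / 8
= 62.50

62.50 DPS


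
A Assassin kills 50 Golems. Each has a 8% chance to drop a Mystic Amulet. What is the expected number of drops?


Expected drops = kills * (drop_rate / 100)
= 50 * (8 / 100)
= 50 * 0.08
= 4.0

4.0 drops


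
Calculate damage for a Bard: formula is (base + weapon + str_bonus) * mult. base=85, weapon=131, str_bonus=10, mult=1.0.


Sum base + weapon + str = 85 + 131 + 10 = 226
Multiply by 1.0:
226 * 1.0 = 226.0

226.0 damage


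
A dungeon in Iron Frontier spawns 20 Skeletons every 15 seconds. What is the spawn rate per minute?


Spawns per minute = count * (60 / interval)
= 20 * (60 / 15)
= 20 * 4.0
= 80.0

80.0 per minute


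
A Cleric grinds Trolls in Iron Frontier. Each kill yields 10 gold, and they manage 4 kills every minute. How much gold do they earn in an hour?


Gold per minute = 10 * 4 = 40
Gold per hour = 40 * 60 = 2400

2400 gold/hour


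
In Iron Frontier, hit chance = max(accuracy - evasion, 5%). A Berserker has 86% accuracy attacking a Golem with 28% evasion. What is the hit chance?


accuracy - evasion = 86 - 28 = 58
Apply floor: max(58, 5) = 58
Hit chance = 58%

58%


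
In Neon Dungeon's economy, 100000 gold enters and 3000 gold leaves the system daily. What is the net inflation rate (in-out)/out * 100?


Net gold = 100000 - 3000 = 97000
Inflation rate = net / sunk * 100 = 97000 / 3000 * 100
= 32.333333 * 100
= 3233.33%

3233.33%


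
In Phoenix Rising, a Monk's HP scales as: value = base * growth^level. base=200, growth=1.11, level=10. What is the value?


value = base * growth^level
= 200 * 1.11^10
= 200 * 2.839421
= 567.88

567.88 HP


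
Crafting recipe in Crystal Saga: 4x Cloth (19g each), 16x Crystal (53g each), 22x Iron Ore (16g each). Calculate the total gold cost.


Cost breakdown:
  Cloth: 4 * 19 = 76
  Crystal: 16 * 53 = 848
  Iron Ore: 22 * 16 = 352
Total = 76 + 848 + 352 = 1276

1276 gold


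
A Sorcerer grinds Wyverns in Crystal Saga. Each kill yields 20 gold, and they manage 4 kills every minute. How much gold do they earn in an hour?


Gold per minute = 20 * 4 = 80
Gold per hour = 80 * 60 = 4800

4800 gold/hour


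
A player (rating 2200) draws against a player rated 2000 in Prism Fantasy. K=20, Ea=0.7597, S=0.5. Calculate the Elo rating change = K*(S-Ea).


Elo update: delta = K * (S - Ea), where S = 0.5 (draws)
S - Ea = 0.5 - 0.7597 = -0.2597
Rating change = 20 * -0.2597
= -5.19

-5.19 rating points


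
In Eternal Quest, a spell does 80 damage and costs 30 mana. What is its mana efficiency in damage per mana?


Efficiency = damage / mana
= 80 / 30
= 2.67

2.67 dmg/mana


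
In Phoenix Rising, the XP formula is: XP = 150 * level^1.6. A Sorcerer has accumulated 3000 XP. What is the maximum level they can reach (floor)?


XP = 150 * level^1.6, so level = (XP / 150)^(1/1.6)
= (3000 / 150)^(1/1.6)
= 20.0^0.625
= 6.5034
Floor: level = 6

level 6


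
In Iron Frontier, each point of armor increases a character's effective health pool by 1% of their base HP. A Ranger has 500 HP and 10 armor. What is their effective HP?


EHP = 500 * (1 + 10/100)
= 500 * (1 + 0.1)
= 500 * 1.1
= 550.0

550.0 EHP


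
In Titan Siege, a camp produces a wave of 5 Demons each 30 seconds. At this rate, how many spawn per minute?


Spawns per minute = count * (60 / interval)
= 5 * (60 / 30)
= 5 * 2.0
= 10.0

10.0 per minute


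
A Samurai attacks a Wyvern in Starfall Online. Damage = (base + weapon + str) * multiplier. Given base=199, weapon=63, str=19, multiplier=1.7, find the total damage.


Sum base + weapon + str = 199 + 63 + 19 = 281
Multiply by 1.7:
281 * 1.7 = 477.7

477.7 damage


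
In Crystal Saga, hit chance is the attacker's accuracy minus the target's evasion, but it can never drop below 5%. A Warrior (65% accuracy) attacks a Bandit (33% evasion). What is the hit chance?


accuracy - evasion = 65 - 33 = 32
Apply floor: max(32, 5) = 32
Hit chance = 32%

32%


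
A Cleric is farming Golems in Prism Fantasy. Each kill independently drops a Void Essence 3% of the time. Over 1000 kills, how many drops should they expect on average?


Expected drops = kills * (drop_rate / 100)
= 1000 * (3 / 100)
= 1000 * 0.03
= 30.0

30.0 drops


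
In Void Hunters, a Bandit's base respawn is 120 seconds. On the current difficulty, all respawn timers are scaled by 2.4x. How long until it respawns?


Respawn time = base * multiplier
= 120 * 2.4
= 288.0 seconds

288.0 seconds


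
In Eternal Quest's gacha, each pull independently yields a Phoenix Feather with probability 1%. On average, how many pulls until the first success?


Expected pulls for a geometric distribution = 1/p = 100 / rate%
= 100 / 1
= 100.0

100.0 pulls


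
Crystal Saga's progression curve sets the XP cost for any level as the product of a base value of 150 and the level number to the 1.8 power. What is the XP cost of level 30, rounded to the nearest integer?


XP = 150 * level^1.8
Substitute level = 30:
XP = 150 * 30^1.8
= 150 * 455.8461
= 68377

68377 XP


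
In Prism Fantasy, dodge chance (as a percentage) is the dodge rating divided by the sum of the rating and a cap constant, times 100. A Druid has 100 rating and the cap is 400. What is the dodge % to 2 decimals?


dodge% = 100 / (100 + 400) * 100
= 100 / 500 * 100
= 0.2 * 100
= 20.00%

20.00%


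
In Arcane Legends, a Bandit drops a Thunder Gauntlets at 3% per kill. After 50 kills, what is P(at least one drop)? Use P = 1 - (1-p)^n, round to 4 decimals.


P(at least one) = 1 - P(none) = 1 - (1-p)^n
p = 3/100 = 0.03
1 - p = 0.97
(1 - p)^50 = 0.97^50 = 0.218065
P(at least one) = 1 - 0.218065 = 0.7819

0.7819


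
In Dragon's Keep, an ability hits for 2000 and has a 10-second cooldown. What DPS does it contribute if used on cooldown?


DPS = damage / cooldown
= 2000 / 10
= 200.00

200.00 DPS


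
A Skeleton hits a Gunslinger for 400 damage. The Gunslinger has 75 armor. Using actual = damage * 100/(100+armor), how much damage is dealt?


actual = 400 * 100 / (100 + 75)
= 400 * 100 / 175
= 40000 / 175
= 228.57

228.57 damage


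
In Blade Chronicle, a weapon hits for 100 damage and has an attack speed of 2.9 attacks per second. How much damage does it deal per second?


DPS = damage * attack_speed
= 100 * 2.9
= 290.0

290.0 DPS


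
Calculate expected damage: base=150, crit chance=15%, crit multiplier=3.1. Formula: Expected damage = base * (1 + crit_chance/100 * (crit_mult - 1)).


E[dmg] = base * (1 + crit_chance * (crit_mult - 1))
cc as decimal = 15/100 = 0.15
cm - 1 = 3.1 - 1 = 2.1
Bonus factor = 0.15 * 2.1 = 0.315
Total multiplier = 1 + 0.315 = 1.315
Expected damage = 150 * 1.315 = 197.25

197.25 damage


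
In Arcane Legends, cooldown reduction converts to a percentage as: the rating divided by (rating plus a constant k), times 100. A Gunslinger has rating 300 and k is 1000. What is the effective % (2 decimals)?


effective% = rating / (rating + k) * 100
= 300 / (300 + 1000) * 100
= 300 / 1300 * 100
= 0.230769 * 100
= 23.08%

23.08%


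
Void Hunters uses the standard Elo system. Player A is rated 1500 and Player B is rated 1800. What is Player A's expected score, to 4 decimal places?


Elo expected score: Ea = 1/(1 + 10^((Rb-Ra)/400))
Rb - Ra = 1800 - 1500 = 300
(Rb-Ra)/400 = 300/400 = 0.75
10^0.75 = 5.623413
Ea = 1/(1 + 5.623413) = 1/6.623413 = 0.1510

0.1510


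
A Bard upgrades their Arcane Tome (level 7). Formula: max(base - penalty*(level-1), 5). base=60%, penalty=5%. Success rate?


raw_rate = 60 - 5 * (7 - 1)
= 60 - 5 * 6
= 60 - 30
= 30
Apply floor: max(30, 5) = 30%

30%


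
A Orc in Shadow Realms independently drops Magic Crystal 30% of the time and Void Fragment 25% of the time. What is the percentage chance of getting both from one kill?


For independent events, P(both) = P(A) * P(B)
= 30% * 25%
= 750 / 100 %
= 7.5%

7.5%


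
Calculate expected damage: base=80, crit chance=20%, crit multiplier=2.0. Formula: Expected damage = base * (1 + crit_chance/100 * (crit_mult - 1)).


E[dmg] = base * (1 + crit_chance * (crit_mult - 1))
cc as decimal = 20/100 = 0.2
cm - 1 = 2.0 - 1 = 1.0
Bonus factor = 0.2 * 1.0 = 0.2
Total multiplier = 1 + 0.2 = 1.2
Expected damage = 80 * 1.2 = 96.00

96.00 damage


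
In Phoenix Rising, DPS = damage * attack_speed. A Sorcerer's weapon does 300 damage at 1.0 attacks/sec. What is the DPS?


DPS = damage * attack_speed
= 300 * 1.0
= 300.0

300.0 DPS


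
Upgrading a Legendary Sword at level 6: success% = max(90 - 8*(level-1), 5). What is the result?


raw_rate = 90 - 8 * (6 - 1)
= 90 - 8 * 5
= 90 - 40
= 50
Apply floor: max(50, 5) = 50%

50%


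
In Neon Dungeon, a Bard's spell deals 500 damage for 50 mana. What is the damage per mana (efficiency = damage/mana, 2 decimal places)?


Efficiency = damage / mana
= 500 / 50
= 10.00

10.00 dmg/mana


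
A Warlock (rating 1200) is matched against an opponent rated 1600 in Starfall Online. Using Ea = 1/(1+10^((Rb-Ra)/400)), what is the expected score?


Elo expected score: Ea = 1/(1 + 10^((Rb-Ra)/400))
Rb - Ra = 1600 - 1200 = 400
(Rb-Ra)/400 = 400/400 = 1.0
10^1.0 = 10.0
Ea = 1/(1 + 10.0) = 1/11.0 = 0.0909

0.0909


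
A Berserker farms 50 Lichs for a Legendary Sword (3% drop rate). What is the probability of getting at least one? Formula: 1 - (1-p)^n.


P(at least one) = 1 - P(none) = 1 - (1-p)^n
p = 3/100 = 0.03
1 - p = 0.97
(1 - p)^50 = 0.97^50 = 0.218065
P(at least one) = 1 - 0.218065 = 0.7819

0.7819


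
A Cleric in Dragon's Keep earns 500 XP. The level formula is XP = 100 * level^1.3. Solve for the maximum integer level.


XP = 100 * level^1.3, so level = (XP / 100)^(1/1.3)
= (500 / 100)^(1/1.3)
= 5.0^0.7692
= 3.4488
Floor: level = 3

level 3


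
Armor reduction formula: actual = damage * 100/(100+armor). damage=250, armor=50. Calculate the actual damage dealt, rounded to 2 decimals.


actual = 250 * 100 / (100 + 50)
= 250 * 100 / 150
= 25000 / 150
= 166.67

166.67 damage


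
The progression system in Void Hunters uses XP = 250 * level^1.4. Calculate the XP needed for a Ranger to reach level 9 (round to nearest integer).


XP = 250 * level^1.4
Substitute level = 9:
XP = 250 * 9^1.4
= 250 * 21.674
= 5419

5419 XP


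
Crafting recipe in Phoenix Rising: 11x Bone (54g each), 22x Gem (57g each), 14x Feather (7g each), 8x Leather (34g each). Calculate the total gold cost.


Cost breakdown:
  Bone: 11 * 54 = 594
  Gem: 22 * 57 = 1254
  Feather: 14 * 7 = 98
  Leather: 8 * 34 = 272
Total = 594 + 1254 + 98 + 272 = 2218

2218 gold


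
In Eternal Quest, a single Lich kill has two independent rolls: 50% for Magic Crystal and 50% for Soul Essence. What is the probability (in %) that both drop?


For independent events, P(both) = P(A) * P(B)
= 50% * 50%
= 2500 / 100 %
= 25.0%

25.0%


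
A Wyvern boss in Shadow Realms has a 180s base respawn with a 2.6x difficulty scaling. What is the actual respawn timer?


Respawn time = base * multiplier
= 180 * 2.6
= 468.0 seconds

468.0 seconds


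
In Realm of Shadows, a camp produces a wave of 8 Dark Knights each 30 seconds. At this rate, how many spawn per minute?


Spawns per minute = count * (60 / interval)
= 8 * (60 / 30)
= 8 * 2.0
= 16.0

16.0 per minute


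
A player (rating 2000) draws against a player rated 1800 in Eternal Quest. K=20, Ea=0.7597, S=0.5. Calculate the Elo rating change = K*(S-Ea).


Elo update: delta = K * (S - Ea), where S = 0.5 (draws)
S - Ea = 0.5 - 0.7597 = -0.2597
Rating change = 20 * -0.2597
= -5.19

-5.19 rating points


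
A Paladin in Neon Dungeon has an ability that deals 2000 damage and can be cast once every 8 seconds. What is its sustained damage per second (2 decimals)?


DPS = damage / cooldown
= 2000 / 8
= 250.00

250.00 DPS


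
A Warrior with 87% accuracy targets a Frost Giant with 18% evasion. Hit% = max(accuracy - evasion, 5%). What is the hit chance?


accuracy - evasion = 87 - 18 = 69
Apply floor: max(69, 5) = 69
Hit chance = 69%

69%


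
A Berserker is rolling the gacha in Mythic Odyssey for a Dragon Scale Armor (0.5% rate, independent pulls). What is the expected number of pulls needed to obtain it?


Expected pulls for a geometric distribution = 1/p = 100 / rate%
= 100 / 0.5
= 200.0

200.0 pulls


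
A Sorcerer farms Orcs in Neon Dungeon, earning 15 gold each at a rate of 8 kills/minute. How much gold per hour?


Gold per minute = 15 * 8 = 120
Gold per hour = 120 * 60 = 7200

7200 gold/hour


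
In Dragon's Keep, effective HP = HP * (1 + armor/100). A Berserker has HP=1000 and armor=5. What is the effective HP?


EHP = 1000 * (1 + 5/100)
= 1000 * (1 + 0.05)
= 1000 * 1.05
= 1050.0

1050.0 EHP


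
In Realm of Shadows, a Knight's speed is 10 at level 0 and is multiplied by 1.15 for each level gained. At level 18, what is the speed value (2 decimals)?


value = base * growth^level
= 10 * 1.15^18
= 10 * 12.375454
= 123.75

123.75 speed


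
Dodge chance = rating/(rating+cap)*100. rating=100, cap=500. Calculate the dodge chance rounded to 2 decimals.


dodge% = 100 / (100 + 500) * 100
= 100 / 600 * 100
= 0.166667 * 100
= 16.67%

16.67%


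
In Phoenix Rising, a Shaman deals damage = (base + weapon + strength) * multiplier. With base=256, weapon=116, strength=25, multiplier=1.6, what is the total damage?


Sum base + weapon + str = 256 + 116 + 25 = 397
Multiply by 1.6:
397 * 1.6 = 635.2

635.2 damage


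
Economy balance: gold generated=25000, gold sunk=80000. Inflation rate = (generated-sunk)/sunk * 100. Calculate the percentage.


Net gold = 25000 - 80000 = -55000
Inflation rate = net / sunk * 100 = -55000 / 80000 * 100
= -0.6875 * 100
= -68.75%

-68.75%


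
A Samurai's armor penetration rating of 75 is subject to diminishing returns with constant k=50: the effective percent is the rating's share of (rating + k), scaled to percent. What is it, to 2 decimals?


effective% = rating / (rating + k) * 100
= 75 / (75 + 50) * 100
= 75 / 125 * 100
= 0.6 * 100
= 60.00%

60.00%


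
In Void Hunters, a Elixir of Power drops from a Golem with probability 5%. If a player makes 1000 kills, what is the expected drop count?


Expected drops = kills * (drop_rate / 100)
= 1000 * (5 / 100)
= 1000 * 0.05
= 50.0

50.0 drops


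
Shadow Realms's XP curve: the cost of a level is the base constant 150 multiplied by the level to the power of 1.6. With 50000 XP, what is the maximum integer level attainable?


XP = 150 * level^1.6, so level = (XP / 150)^(1/1.6)
= (50000 / 150)^(1/1.6)
= 333.3333^0.625
= 37.7398
Floor: level = 37

level 37


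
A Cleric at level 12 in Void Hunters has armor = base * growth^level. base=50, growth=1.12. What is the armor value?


value = base * growth^level
= 50 * 1.12^12
= 50 * 3.895976
= 194.80

194.80 armor


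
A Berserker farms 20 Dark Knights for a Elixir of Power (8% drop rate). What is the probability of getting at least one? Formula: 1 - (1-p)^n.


P(at least one) = 1 - P(none) = 1 - (1-p)^n
p = 8/100 = 0.08
1 - p = 0.92
(1 - p)^20 = 0.92^20 = 0.188693
P(at least one) = 1 - 0.188693 = 0.8113

0.8113


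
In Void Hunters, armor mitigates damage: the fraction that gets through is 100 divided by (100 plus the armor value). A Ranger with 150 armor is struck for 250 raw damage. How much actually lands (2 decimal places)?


actual = 250 * 100 / (100 + 150)
= 250 * 100 / 250
= 25000 / 250
= 100.00

100.00 damage


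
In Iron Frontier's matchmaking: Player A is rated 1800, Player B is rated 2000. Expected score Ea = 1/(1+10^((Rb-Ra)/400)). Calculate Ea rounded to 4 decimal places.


Elo expected score: Ea = 1/(1 + 10^((Rb-Ra)/400))
Rb - Ra = 2000 - 1800 = 200
(Rb-Ra)/400 = 200/400 = 0.5
10^0.5 = 3.162278
Ea = 1/(1 + 3.162278) = 1/4.162278 = 0.2403

0.2403


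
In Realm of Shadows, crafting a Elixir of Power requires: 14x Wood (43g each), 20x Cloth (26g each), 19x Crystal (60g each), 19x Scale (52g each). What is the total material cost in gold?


Cost breakdown:
  Wood: 14 * 43 = 602
  Cloth: 20 * 26 = 520
  Crystal: 19 * 60 = 1140
  Scale: 19 * 52 = 988
Total = 602 + 520 + 1140 + 988 = 3250

3250 gold


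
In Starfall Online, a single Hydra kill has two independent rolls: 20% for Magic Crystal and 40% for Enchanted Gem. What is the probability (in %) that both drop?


For independent events, P(both) = P(A) * P(B)
= 20% * 40%
= 800 / 100 %
= 8.0%

8.0%


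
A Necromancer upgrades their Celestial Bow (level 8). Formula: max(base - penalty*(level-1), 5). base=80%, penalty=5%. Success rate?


raw_rate = 80 - 5 * (8 - 1)
= 80 - 5 * 7
= 80 - 35
= 45
Apply floor: max(45, 5) = 45%

45%


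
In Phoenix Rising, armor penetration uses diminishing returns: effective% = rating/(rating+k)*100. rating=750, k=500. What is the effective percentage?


effective% = rating / (rating + k) * 100
= 750 / (750 + 500) * 100
= 750 / 1250 * 100
= 0.6 * 100
= 60.00%

60.00%


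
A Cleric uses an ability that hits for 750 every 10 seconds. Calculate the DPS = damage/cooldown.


DPS = damage / cooldown
= 750 / 10
= 75.00

75.00 DPS


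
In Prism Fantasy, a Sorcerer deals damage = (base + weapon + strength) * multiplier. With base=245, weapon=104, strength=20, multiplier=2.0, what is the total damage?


Sum base + weapon + str = 245 + 104 + 20 = 369
Multiply by 2.0:
369 * 2.0 = 738.0

738.0 damage


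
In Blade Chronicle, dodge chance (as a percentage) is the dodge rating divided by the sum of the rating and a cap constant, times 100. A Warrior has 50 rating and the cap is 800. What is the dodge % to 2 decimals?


dodge% = 50 / (50 + 800) * 100
= 50 / 850 * 100
= 0.058824 * 100
= 5.88%

5.88%


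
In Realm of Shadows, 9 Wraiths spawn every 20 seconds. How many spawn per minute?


Spawns per minute = count * (60 / interval)
= 9 * (60 / 20)
= 9 * 3.0
= 27.0

27.0 per minute


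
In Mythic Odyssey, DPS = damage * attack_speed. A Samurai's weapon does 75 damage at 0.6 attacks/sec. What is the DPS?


DPS = damage * attack_speed
= 75 * 0.6
= 45.0

45.0 DPS


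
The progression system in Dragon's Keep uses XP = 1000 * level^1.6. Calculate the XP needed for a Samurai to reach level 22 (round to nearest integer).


XP = 1000 * level^1.6
Substitute level = 22:
XP = 1000 * 22^1.6
= 1000 * 140.5647
= 140565

140565 XP


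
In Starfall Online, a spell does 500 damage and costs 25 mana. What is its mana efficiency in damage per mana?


Efficiency = damage / mana
= 500 / 25
= 20.00

20.00 dmg/mana


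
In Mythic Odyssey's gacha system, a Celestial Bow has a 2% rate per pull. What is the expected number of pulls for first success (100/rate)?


Expected pulls for a geometric distribution = 1/p = 100 / rate%
= 100 / 2
= 50.0

50.0 pulls


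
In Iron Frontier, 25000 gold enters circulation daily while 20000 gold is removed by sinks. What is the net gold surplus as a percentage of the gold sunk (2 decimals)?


Net gold = 25000 - 20000 = 5000
Inflation rate = net / sunk * 100 = 5000 / 20000 * 100
= 0.25 * 100
= 25.00%

25.00%


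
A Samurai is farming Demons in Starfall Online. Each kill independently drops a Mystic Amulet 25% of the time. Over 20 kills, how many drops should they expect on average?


Expected drops = kills * (drop_rate / 100)
= 20 * (25 / 100)
= 20 * 0.25
= 5.0

5.0 drops


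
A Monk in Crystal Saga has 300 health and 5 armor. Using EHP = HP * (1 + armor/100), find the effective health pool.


EHP = 300 * (1 + 5/100)
= 300 * (1 + 0.05)
= 300 * 1.05
= 315.0

315.0 EHP


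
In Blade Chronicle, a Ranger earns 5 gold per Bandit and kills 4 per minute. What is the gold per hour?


Gold per minute = 5 * 4 = 20
Gold per hour = 20 * 60 = 1200

1200 gold/hour


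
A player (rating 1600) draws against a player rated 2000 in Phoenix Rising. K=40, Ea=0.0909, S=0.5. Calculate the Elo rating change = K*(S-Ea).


Elo update: delta = K * (S - Ea), where S = 0.5 (draws)
S - Ea = 0.5 - 0.0909 = 0.4091
Rating change = 40 * 0.4091
= 16.36

16.36 rating points


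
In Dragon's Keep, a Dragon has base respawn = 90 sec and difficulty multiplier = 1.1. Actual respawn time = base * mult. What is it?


Respawn time = base * multiplier
= 90 * 1.1
= 99.0 seconds

99.0 seconds


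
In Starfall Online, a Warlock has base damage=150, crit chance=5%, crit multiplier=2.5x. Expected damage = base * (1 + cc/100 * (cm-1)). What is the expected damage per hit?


E[dmg] = base * (1 + crit_chance * (crit_mult - 1))
cc as decimal = 5/100 = 0.05
cm - 1 = 2.5 - 1 = 1.5
Bonus factor = 0.05 * 1.5 = 0.075
Total multiplier = 1 + 0.075 = 1.075
Expected damage = 150 * 1.075 = 161.25

161.25 damage


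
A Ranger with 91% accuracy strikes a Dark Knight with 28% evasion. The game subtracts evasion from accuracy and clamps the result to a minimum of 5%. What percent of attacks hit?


accuracy - evasion = 91 - 28 = 63
Apply floor: max(63, 5) = 63
Hit chance = 63%

63%


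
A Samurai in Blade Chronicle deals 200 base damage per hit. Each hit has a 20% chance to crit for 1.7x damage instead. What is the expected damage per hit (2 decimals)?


E[dmg] = base * (1 + crit_chance * (crit_mult - 1))
cc as decimal = 20/100 = 0.2
cm - 1 = 1.7 - 1 = 0.7
Bonus factor = 0.2 * 0.7 = 0.14
Total multiplier = 1 + 0.14 = 1.14
Expected damage = 200 * 1.14 = 228.00

228.00 damage


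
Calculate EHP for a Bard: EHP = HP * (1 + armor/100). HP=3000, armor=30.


EHP = 3000 * (1 + 30/100)
= 3000 * (1 + 0.3)
= 3000 * 1.3
= 3900.0

3900.0 EHP


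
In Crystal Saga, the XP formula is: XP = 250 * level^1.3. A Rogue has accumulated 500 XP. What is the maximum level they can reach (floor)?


XP = 250 * level^1.3, so level = (XP / 250)^(1/1.3)
= (500 / 250)^(1/1.3)
= 2.0^0.7692
= 1.7044
Floor: level = 1

level 1


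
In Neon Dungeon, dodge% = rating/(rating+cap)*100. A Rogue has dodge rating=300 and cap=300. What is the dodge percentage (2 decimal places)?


dodge% = 300 / (300 + 300) * 100
= 300 / 600 * 100
= 0.5 * 100
= 50.00%

50.00%


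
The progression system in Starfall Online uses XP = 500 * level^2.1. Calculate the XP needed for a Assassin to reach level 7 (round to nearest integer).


XP = 500 * level^2.1
Substitute level = 7:
XP = 500 * 7^2.1
= 500 * 59.5259
= 29763

29763 XP


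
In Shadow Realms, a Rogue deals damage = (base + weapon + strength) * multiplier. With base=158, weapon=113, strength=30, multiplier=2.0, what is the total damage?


Sum base + weapon + str = 158 + 113 + 30 = 301
Multiply by 2.0:
301 * 2.0 = 602.0

602.0 damage


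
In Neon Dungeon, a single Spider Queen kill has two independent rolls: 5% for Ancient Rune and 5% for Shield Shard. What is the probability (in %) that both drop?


For independent events, P(both) = P(A) * P(B)
= 5% * 5%
= 25 / 100 %
= 0.25%

0.25%


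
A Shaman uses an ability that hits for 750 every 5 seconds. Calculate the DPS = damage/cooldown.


DPS = damage / cooldown
= 750 / 5
= 150.00

150.00 DPS


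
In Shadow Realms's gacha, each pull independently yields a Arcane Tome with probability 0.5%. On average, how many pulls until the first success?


Expected pulls for a geometric distribution = 1/p = 100 / rate%
= 100 / 0.5
= 200.0

200.0 pulls


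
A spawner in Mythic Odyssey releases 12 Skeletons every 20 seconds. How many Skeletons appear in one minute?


Spawns per minute = count * (60 / interval)
= 12 * (60 / 20)
= 12 * 3.0
= 36.0

36.0 per minute


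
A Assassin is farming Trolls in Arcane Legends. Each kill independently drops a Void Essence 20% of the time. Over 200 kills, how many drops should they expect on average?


Expected drops = kills * (drop_rate / 100)
= 200 * (20 / 100)
= 200 * 0.2
= 40.0

40.0 drops


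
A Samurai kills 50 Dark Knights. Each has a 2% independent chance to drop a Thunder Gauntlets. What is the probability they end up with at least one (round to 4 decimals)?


P(at least one) = 1 - P(none) = 1 - (1-p)^n
p = 2/100 = 0.02
1 - p = 0.98
(1 - p)^50 = 0.98^50 = 0.364170
P(at least one) = 1 - 0.364170 = 0.6358

0.6358


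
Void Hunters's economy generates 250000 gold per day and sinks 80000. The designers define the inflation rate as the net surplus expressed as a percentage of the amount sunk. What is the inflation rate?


Net gold = 250000 - 80000 = 170000
Inflation rate = net / sunk * 100 = 170000 / 80000 * 100
= 2.125 * 100
= 212.50%

212.50%


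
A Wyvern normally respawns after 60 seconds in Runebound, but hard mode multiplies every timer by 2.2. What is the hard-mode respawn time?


Respawn time = base * multiplier
= 60 * 2.2
= 132.0 seconds

132.0 seconds


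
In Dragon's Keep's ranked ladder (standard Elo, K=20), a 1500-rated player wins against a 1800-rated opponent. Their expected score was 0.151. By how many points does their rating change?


Elo update: delta = K * (S - Ea), where S = 1 (wins)
S - Ea = 1 - 0.151 = 0.849
Rating change = 20 * 0.849
= 16.98

16.98 rating points


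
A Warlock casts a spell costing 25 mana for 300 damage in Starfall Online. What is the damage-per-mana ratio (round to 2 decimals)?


Efficiency = damage / mana
= 300 / 25
= 12.00

12.00 dmg/mana


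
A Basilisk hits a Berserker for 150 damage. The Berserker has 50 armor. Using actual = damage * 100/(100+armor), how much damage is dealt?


actual = 150 * 100 / (100 + 50)
= 150 * 100 / 150
= 15000 / 150
= 100.00

100.00 damage


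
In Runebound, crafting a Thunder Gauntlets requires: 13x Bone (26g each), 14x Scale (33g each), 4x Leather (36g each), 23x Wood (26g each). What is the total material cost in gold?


Cost breakdown:
  Bone: 13 * 26 = 338
  Scale: 14 * 33 = 462
  Leather: 4 * 36 = 144
  Wood: 23 * 26 = 598
Total = 338 + 462 + 144 + 598 = 1542

1542 gold


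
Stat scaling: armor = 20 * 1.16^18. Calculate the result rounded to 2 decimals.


value = base * growth^level
= 20 * 1.16^18
= 20 * 14.462514
= 289.25

289.25 armor


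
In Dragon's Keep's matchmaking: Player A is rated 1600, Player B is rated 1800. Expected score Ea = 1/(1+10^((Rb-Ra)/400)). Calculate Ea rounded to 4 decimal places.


Elo expected score: Ea = 1/(1 + 10^((Rb-Ra)/400))
Rb - Ra = 1800 - 1600 = 200
(Rb-Ra)/400 = 200/400 = 0.5
10^0.5 = 3.162278
Ea = 1/(1 + 3.162278) = 1/4.162278 = 0.2403

0.2403


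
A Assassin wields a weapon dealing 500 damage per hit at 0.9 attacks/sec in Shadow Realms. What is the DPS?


DPS = damage * attack_speed
= 500 * 0.9
= 450.0

450.0 DPS


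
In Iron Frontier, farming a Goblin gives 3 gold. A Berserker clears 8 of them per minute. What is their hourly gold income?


Gold per minute = 3 * 8 = 24
Gold per hour = 24 * 60 = 1440

1440 gold/hour


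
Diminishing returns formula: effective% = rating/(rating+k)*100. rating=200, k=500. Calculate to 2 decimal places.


effective% = rating / (rating + k) * 100
= 200 / (200 + 500) * 100
= 200 / 700 * 100
= 0.285714 * 100
= 28.57%

28.57%


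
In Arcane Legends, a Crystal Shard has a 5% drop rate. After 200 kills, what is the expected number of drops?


Expected drops = kills * (drop_rate / 100)
= 200 * (5 / 100)
= 200 * 0.05
= 10.0

10.0 drops


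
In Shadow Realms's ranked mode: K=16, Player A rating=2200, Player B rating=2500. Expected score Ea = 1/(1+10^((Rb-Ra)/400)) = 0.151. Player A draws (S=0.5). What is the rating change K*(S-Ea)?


Elo update: delta = K * (S - Ea), where S = 0.5 (draws)
S - Ea = 0.5 - 0.151 = 0.349
Rating change = 16 * 0.349
= 5.58

5.58 rating points


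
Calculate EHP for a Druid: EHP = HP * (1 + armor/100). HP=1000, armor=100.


EHP = 1000 * (1 + 100/100)
= 1000 * (1 + 1.0)
= 1000 * 2.0
= 2000.0

2000.0 EHP


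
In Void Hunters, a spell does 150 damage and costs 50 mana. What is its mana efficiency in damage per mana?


Efficiency = damage / mana
= 150 / 50
= 3.00

3.00 dmg/mana


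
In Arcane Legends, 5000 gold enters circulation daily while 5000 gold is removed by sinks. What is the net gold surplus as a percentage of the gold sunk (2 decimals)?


Net gold = 5000 - 5000 = 0
Inflation rate = net / sunk * 100 = 0 / 5000 * 100
= 0.0 * 100
= 0.00%

0.00%


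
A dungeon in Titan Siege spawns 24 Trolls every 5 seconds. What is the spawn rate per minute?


Spawns per minute = count * (60 / interval)
= 24 * (60 / 5)
= 24 * 12.0
= 288.0

288.0 per minute
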